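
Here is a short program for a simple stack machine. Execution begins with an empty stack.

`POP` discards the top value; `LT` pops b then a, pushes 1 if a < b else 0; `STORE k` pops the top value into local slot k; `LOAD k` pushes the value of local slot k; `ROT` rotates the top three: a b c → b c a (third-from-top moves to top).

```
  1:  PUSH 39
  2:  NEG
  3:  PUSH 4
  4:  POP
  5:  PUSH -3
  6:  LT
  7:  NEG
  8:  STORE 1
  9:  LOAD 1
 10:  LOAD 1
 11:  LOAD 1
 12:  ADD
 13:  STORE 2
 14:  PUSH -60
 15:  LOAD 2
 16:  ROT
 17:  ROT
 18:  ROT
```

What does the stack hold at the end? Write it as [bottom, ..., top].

PUSH 39  -> 39
NEG      -> -39
PUSH 4   -> -39 4
POP      -> -39
PUSH -3  -> -39 -3
LT       -> 1
NEG      -> -1
STORE 1  -> (empty)
LOAD 1   -> -1
LOAD 1   -> -1 -1
LOAD 1   -> -1 -1 -1
ADD      -> -1 -2
STORE 2  -> -1
PUSH -60 -> -1 -60
LOAD 2   -> -1 -60 -2
ROT      -> -60 -2 -1
ROT      -> -2 -1 -60
ROT      -> -1 -60 -2

[-1, -60, -2]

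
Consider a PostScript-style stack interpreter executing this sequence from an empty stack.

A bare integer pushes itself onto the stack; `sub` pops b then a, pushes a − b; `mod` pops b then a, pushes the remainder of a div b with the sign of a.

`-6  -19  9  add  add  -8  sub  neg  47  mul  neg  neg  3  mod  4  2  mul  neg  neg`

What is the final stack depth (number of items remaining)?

2

-6  : [-6]
-19 : [-6, -19]
9   : [-6, -19, 9]
add : [-6, -10]
add : [-16]
-8  : [-16, -8]
sub : [-8]
neg : [8]
47  : [8, 47]
mul : [376]
neg : [-376]
neg : [376]
3   : [376, 3]
mod : [1]
4   : [1, 4]
2   : [1, 4, 2]
mul : [1, 8]
neg : [1, -8]
neg : [1, 8]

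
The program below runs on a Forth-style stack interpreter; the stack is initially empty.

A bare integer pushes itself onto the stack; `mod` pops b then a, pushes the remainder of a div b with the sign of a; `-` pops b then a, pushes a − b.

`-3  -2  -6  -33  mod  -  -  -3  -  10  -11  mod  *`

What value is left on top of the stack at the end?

-3   [-3]
-2   [-3, -2]
-6   [-3, -2, -6]
-33  [-3, -2, -6, -33]
mod  [-3, -2, -6]
-    [-3, 4]
-    [-7]
-3   [-7, -3]
-    [-4]
10   [-4, 10]
-11  [-4, 10, -11]
mod  [-4, 10]
*    [-40]

-40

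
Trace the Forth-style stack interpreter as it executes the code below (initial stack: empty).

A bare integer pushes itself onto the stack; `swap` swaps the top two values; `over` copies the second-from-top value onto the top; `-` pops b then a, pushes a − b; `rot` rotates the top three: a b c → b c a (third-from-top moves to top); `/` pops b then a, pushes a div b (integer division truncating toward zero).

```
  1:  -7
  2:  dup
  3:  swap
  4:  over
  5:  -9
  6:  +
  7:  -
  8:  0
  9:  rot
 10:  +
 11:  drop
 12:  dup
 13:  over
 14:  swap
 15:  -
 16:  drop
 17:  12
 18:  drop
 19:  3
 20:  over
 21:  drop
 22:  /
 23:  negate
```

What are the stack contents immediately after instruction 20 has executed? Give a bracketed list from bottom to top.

[9, 3, 9]

-7    [-7]
dup   [-7, -7]
swap  [-7, -7]
over  [-7, -7, -7]
-9    [-7, -7, -7, -9]
+     [-7, -7, -16]
-     [-7, 9]
0     [-7, 9, 0]
rot   [9, 0, -7]
+     [9, -7]
drop  [9]
dup   [9, 9]
over  [9, 9, 9]
swap  [9, 9, 9]
-     [9, 0]
drop  [9]
12    [9, 12]
drop  [9]
3     [9, 3]
over  [9, 3, 9]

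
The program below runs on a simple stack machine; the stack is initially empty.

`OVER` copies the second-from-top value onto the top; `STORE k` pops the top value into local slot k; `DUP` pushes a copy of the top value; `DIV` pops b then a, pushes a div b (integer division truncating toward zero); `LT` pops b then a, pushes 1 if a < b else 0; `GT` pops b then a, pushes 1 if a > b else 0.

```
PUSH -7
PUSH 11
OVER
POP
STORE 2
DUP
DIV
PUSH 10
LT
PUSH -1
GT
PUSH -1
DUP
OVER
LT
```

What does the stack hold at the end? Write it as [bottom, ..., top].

[1, -1, 0]

PUSH -7 → [-7]
PUSH 11 → [-7, 11]
OVER    → [-7, 11, -7]
POP     → [-7, 11]
STORE 2 → [-7]
DUP     → [-7, -7]
DIV     → [1]
PUSH 10 → [1, 10]
LT      → [1]
PUSH -1 → [1, -1]
GT      → [1]
PUSH -1 → [1, -1]
DUP     → [1, -1, -1]
OVER    → [1, -1, -1, -1]
LT      → [1, -1, 0]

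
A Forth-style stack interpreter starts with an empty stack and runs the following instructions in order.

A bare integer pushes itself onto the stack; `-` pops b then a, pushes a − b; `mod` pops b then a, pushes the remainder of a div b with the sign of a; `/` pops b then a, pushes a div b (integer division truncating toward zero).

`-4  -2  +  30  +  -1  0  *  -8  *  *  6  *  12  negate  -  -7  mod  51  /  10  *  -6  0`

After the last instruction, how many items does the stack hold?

-4     → -4
-2     → -4 -2
+      → -6
30     → -6 30
+      → 24
-1     → 24 -1
0      → 24 -1 0
*      → 24 0
-8     → 24 0 -8
*      → 24 0
*      → 0
6      → 0 6
*      → 0
12     → 0 12
negate → 0 -12
-      → 12
-7     → 12 -7
mod    → 5
51     → 5 51
/      → 0
10     → 0 10
*      → 0
-6     → 0 -6
0      → 0 -6 0

3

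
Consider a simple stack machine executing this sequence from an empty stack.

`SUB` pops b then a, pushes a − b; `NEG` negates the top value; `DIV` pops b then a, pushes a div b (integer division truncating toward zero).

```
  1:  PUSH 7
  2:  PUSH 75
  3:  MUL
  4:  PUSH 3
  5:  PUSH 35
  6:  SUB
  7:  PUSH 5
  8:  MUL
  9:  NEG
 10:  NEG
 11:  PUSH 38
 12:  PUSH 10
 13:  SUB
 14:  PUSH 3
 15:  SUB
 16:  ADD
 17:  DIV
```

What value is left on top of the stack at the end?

-3

PUSH 7  → 7
PUSH 75 → 7 75
MUL     → 525
PUSH 3  → 525 3
PUSH 35 → 525 3 35
SUB     → 525 -32
PUSH 5  → 525 -32 5
MUL     → 525 -160
NEG     → 525 160
NEG     → 525 -160
PUSH 38 → 525 -160 38
PUSH 10 → 525 -160 38 10
SUB     → 525 -160 28
PUSH 3  → 525 -160 28 3
SUB     → 525 -160 25
ADD     → 525 -135
DIV     → -3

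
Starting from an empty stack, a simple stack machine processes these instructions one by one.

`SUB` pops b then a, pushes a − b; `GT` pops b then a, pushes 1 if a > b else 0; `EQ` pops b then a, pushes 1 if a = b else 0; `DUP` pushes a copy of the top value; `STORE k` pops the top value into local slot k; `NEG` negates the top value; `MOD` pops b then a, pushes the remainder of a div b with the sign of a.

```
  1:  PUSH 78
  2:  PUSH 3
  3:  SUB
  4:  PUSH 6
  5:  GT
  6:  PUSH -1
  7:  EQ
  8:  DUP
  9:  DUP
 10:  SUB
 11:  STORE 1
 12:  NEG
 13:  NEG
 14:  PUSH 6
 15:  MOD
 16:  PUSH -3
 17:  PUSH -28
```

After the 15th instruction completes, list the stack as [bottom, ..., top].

PUSH 78  [78]
PUSH 3   [78, 3]
SUB      [75]
PUSH 6   [75, 6]
GT       [1]
PUSH -1  [1, -1]
EQ       [0]
DUP      [0, 0]
DUP      [0, 0, 0]
SUB      [0, 0]
STORE 1  [0]
NEG      [0]
NEG      [0]
PUSH 6   [0, 6]
MOD      [0]

[0]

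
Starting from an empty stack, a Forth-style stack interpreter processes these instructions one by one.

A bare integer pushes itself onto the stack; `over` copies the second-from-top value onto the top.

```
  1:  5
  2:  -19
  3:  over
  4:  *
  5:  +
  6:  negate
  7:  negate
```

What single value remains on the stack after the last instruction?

-90

5      -> 5
-19    -> 5 -19
over   -> 5 -19 5
*      -> 5 -95
+      -> -90
negate -> 90
negate -> -90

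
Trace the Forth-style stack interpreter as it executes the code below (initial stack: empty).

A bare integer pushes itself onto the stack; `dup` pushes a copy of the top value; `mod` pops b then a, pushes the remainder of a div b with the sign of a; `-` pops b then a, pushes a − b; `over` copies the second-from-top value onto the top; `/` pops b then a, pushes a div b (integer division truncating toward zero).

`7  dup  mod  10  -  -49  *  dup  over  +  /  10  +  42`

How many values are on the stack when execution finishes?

2

7    -> 7
dup  -> 7 7
mod  -> 0
10   -> 0 10
-    -> -10
-49  -> -10 -49
*    -> 490
dup  -> 490 490
over -> 490 490 490
+    -> 490 980
/    -> 0
10   -> 0 10
+    -> 10
42   -> 10 42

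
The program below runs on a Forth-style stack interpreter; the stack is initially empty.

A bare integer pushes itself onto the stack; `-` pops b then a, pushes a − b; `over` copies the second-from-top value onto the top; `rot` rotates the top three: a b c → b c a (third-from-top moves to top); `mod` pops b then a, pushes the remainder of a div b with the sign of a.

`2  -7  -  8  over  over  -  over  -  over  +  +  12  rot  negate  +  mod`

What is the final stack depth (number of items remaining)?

1

2      : 2
-7     : 2 -7
-      : 9
8      : 9 8
over   : 9 8 9
over   : 9 8 9 8
-      : 9 8 1
over   : 9 8 1 8
-      : 9 8 -7
over   : 9 8 -7 8
+      : 9 8 1
+      : 9 9
12     : 9 9 12
rot    : 9 12 9
negate : 9 12 -9
+      : 9 3
mod    : 0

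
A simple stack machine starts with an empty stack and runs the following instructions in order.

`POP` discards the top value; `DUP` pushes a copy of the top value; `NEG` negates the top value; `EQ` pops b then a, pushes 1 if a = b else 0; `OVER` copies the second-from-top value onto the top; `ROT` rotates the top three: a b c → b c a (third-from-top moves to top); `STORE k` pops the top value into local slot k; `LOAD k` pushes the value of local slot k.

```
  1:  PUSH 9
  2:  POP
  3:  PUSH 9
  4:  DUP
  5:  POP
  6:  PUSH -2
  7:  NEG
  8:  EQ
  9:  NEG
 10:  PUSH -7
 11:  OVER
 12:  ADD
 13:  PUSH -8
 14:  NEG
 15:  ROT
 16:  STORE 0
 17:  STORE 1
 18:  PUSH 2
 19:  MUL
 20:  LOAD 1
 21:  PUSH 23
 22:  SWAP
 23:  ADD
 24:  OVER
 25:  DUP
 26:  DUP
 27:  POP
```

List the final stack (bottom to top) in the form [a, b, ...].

PUSH 9  → [9]
POP     → []
PUSH 9  → [9]
DUP     → [9, 9]
POP     → [9]
PUSH -2 → [9, -2]
NEG     → [9, 2]
EQ      → [0]
NEG     → [0]
PUSH -7 → [0, -7]
OVER    → [0, -7, 0]
ADD     → [0, -7]
PUSH -8 → [0, -7, -8]
NEG     → [0, -7, 8]
ROT     → [-7, 8, 0]
STORE 0 → [-7, 8]
STORE 1 → [-7]
PUSH 2  → [-7, 2]
MUL     → [-14]
LOAD 1  → [-14, 8]
PUSH 23 → [-14, 8, 23]
SWAP    → [-14, 23, 8]
ADD     → [-14, 31]
OVER    → [-14, 31, -14]
DUP     → [-14, 31, -14, -14]
DUP     → [-14, 31, -14, -14, -14]
POP     → [-14, 31, -14, -14]

[-14, 31, -14, -14]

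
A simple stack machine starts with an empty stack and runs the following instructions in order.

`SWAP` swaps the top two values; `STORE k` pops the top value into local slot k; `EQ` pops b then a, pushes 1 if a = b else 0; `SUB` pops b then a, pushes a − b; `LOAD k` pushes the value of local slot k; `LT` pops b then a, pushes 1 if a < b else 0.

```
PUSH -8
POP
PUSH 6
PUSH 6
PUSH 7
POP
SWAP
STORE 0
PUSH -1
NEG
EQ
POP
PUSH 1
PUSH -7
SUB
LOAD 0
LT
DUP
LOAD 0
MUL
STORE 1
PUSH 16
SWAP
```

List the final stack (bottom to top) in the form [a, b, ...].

[16, 0]

PUSH -8 : [-8]
POP     : []
PUSH 6  : [6]
PUSH 6  : [6, 6]
PUSH 7  : [6, 6, 7]
POP     : [6, 6]
SWAP    : [6, 6]
STORE 0 : [6]
PUSH -1 : [6, -1]
NEG     : [6, 1]
EQ      : [0]
POP     : []
PUSH 1  : [1]
PUSH -7 : [1, -7]
SUB     : [8]
LOAD 0  : [8, 6]
LT      : [0]
DUP     : [0, 0]
LOAD 0  : [0, 0, 6]
MUL     : [0, 0]
STORE 1 : [0]
PUSH 16 : [0, 16]
SWAP    : [16, 0]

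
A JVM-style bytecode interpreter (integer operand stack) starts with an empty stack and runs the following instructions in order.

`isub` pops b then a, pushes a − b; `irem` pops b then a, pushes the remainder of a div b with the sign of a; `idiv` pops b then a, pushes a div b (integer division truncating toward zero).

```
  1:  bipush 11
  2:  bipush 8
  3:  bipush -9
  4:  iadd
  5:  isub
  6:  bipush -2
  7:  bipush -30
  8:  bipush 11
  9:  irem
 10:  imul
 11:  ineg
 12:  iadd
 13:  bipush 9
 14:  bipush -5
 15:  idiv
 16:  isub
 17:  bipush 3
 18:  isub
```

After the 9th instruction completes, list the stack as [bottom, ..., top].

[12, -2, -8]

bipush 11   [11]
bipush 8    [11, 8]
bipush -9   [11, 8, -9]
iadd        [11, -1]
isub        [12]
bipush -2   [12, -2]
bipush -30  [12, -2, -30]
bipush 11   [12, -2, -30, 11]
irem        [12, -2, -8]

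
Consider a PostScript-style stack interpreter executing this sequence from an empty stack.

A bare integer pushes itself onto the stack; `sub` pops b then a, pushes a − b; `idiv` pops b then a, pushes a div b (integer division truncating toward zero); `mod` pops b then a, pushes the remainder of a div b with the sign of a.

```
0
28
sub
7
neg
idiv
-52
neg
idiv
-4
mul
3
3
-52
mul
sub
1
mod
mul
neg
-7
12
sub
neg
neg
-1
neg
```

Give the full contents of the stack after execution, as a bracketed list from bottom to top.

[0, -19, 1]

0    : [0]
28   : [0, 28]
sub  : [-28]
7    : [-28, 7]
neg  : [-28, -7]
idiv : [4]
-52  : [4, -52]
neg  : [4, 52]
idiv : [0]
-4   : [0, -4]
mul  : [0]
3    : [0, 3]
3    : [0, 3, 3]
-52  : [0, 3, 3, -52]
mul  : [0, 3, -156]
sub  : [0, 159]
1    : [0, 159, 1]
mod  : [0, 0]
mul  : [0]
neg  : [0]
-7   : [0, -7]
12   : [0, -7, 12]
sub  : [0, -19]
neg  : [0, 19]
neg  : [0, -19]
-1   : [0, -19, -1]
neg  : [0, -19, 1]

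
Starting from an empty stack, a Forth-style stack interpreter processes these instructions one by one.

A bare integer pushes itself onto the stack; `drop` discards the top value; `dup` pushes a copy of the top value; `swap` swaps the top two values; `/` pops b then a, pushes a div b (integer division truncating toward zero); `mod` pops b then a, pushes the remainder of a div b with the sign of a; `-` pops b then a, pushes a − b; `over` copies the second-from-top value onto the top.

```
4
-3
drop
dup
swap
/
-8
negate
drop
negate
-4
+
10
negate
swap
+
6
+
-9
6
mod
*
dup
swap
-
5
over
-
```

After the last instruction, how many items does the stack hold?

2

4      -> 4
-3     -> 4 -3
drop   -> 4
dup    -> 4 4
swap   -> 4 4
/      -> 1
-8     -> 1 -8
negate -> 1 8
drop   -> 1
negate -> -1
-4     -> -1 -4
+      -> -5
10     -> -5 10
negate -> -5 -10
swap   -> -10 -5
+      -> -15
6      -> -15 6
+      -> -9
-9     -> -9 -9
6      -> -9 -9 6
mod    -> -9 -3
*      -> 27
dup    -> 27 27
swap   -> 27 27
-      -> 0
5      -> 0 5
over   -> 0 5 0
-      -> 0 5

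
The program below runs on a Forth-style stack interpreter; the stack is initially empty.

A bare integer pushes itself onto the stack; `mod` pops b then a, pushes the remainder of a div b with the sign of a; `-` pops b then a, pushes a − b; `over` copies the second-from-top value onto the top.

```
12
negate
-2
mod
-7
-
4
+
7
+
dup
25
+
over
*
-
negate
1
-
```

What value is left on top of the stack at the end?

755

12     -> 12
negate -> -12
-2     -> -12 -2
mod    -> 0
-7     -> 0 -7
-      -> 7
4      -> 7 4
+      -> 11
7      -> 11 7
+      -> 18
dup    -> 18 18
25     -> 18 18 25
+      -> 18 43
over   -> 18 43 18
*      -> 18 774
-      -> -756
negate -> 756
1      -> 756 1
-      -> 755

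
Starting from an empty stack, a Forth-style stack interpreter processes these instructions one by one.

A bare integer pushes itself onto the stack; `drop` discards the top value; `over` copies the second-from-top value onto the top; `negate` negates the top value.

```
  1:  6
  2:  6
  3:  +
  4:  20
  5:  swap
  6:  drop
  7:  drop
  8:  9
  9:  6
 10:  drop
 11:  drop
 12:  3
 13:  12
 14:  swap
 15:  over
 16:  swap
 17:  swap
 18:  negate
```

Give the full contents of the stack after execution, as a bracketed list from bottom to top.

6      → 6
6      → 6 6
+      → 12
20     → 12 20
swap   → 20 12
drop   → 20
drop   → (empty)
9      → 9
6      → 9 6
drop   → 9
drop   → (empty)
3      → 3
12     → 3 12
swap   → 12 3
over   → 12 3 12
swap   → 12 12 3
swap   → 12 3 12
negate → 12 3 -12

[12, 3, -12]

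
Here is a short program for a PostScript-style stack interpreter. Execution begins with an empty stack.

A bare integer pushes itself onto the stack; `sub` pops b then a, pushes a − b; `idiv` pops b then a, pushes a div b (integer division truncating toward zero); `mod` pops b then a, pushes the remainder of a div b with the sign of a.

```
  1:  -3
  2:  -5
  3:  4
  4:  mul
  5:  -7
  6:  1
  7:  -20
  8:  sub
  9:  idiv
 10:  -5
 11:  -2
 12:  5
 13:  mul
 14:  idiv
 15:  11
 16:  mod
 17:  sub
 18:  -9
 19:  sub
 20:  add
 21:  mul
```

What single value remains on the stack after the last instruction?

-3   -> [-3]
-5   -> [-3, -5]
4    -> [-3, -5, 4]
mul  -> [-3, -20]
-7   -> [-3, -20, -7]
1    -> [-3, -20, -7, 1]
-20  -> [-3, -20, -7, 1, -20]
sub  -> [-3, -20, -7, 21]
idiv -> [-3, -20, 0]
-5   -> [-3, -20, 0, -5]
-2   -> [-3, -20, 0, -5, -2]
5    -> [-3, -20, 0, -5, -2, 5]
mul  -> [-3, -20, 0, -5, -10]
idiv -> [-3, -20, 0, 0]
11   -> [-3, -20, 0, 0, 11]
mod  -> [-3, -20, 0, 0]
sub  -> [-3, -20, 0]
-9   -> [-3, -20, 0, -9]
sub  -> [-3, -20, 9]
add  -> [-3, -11]
mul  -> [33]

33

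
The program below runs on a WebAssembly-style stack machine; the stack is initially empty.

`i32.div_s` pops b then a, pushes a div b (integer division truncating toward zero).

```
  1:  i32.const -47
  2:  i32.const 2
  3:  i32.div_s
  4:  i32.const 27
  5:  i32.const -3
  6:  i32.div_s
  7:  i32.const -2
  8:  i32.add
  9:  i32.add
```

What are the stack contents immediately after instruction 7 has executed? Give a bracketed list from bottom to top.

i32.const -47 → -47
i32.const 2   → -47 2
i32.div_s     → -23
i32.const 27  → -23 27
i32.const -3  → -23 27 -3
i32.div_s     → -23 -9
i32.const -2  → -23 -9 -2

[-23, -9, -2]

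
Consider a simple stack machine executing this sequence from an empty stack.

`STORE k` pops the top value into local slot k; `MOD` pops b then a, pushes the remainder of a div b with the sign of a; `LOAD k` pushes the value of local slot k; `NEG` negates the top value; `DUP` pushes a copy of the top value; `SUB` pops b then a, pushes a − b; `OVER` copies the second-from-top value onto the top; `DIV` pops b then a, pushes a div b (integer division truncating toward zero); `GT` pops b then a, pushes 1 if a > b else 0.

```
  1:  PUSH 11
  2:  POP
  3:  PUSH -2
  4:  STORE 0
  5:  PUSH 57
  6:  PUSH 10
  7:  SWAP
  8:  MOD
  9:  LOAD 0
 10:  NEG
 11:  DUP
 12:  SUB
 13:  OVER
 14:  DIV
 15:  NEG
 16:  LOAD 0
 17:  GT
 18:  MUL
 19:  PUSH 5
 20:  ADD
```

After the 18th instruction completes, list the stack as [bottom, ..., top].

PUSH 11 → [11]
POP     → []
PUSH -2 → [-2]
STORE 0 → []
PUSH 57 → [57]
PUSH 10 → [57, 10]
SWAP    → [10, 57]
MOD     → [10]
LOAD 0  → [10, -2]
NEG     → [10, 2]
DUP     → [10, 2, 2]
SUB     → [10, 0]
OVER    → [10, 0, 10]
DIV     → [10, 0]
NEG     → [10, 0]
LOAD 0  → [10, 0, -2]
GT      → [10, 1]
MUL     → [10]

[10]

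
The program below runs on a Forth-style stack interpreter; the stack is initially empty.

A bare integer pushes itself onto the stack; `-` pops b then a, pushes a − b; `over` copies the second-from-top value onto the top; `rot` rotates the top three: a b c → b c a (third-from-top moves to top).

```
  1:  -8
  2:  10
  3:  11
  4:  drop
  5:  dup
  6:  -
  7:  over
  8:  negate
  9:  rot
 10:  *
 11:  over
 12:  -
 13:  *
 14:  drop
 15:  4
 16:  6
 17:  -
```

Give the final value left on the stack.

-8     → -8
10     → -8 10
11     → -8 10 11
drop   → -8 10
dup    → -8 10 10
-      → -8 0
over   → -8 0 -8
negate → -8 0 8
rot    → 0 8 -8
*      → 0 -64
over   → 0 -64 0
-      → 0 -64
*      → 0
drop   → (empty)
4      → 4
6      → 4 6
-      → -2

-2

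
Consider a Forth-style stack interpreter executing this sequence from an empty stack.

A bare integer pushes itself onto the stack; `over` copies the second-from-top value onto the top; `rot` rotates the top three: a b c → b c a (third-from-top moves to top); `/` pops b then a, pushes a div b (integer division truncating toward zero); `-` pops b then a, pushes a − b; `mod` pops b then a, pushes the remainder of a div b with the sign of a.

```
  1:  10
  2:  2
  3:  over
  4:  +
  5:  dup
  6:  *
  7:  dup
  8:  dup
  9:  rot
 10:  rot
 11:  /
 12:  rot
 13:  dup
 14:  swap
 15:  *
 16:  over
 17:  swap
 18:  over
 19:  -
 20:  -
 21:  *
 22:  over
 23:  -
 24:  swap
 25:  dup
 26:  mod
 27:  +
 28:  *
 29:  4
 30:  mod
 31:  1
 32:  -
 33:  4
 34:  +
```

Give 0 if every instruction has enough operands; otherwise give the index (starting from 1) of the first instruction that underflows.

10   : 10
2    : 10 2
over : 10 2 10
+    : 10 12
dup  : 10 12 12
*    : 10 144
dup  : 10 144 144
dup  : 10 144 144 144
rot  : 10 144 144 144
rot  : 10 144 144 144
/    : 10 144 1
rot  : 144 1 10
dup  : 144 1 10 10
swap : 144 1 10 10
*    : 144 1 100
over : 144 1 100 1
swap : 144 1 1 100
over : 144 1 1 100 1
-    : 144 1 1 99
-    : 144 1 -98
*    : 144 -98
over : 144 -98 144
-    : 144 -242
swap : -242 144
dup  : -242 144 144
mod  : -242 0
+    : -242
*  — needs 2 operands, stack has 1 → underflow

28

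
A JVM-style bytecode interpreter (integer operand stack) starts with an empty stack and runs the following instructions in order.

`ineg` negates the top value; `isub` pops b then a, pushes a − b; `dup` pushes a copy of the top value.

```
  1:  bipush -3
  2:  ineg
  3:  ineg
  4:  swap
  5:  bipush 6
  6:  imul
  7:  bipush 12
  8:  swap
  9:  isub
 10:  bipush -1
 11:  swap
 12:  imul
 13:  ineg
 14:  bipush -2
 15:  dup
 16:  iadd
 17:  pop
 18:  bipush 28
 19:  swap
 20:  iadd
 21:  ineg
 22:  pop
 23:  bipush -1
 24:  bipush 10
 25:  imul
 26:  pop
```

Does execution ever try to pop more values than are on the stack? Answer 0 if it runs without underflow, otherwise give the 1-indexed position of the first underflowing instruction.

bipush -3 → [-3]
ineg      → [3]
ineg      → [-3]
swap  — needs 2 operands, stack has 1 → underflow

4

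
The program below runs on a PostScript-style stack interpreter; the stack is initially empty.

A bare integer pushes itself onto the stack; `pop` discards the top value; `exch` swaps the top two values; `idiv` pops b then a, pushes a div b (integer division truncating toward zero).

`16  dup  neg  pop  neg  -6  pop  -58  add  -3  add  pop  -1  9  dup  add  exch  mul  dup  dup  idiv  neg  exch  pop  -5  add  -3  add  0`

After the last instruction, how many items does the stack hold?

16   -> [16]
dup  -> [16, 16]
neg  -> [16, -16]
pop  -> [16]
neg  -> [-16]
-6   -> [-16, -6]
pop  -> [-16]
-58  -> [-16, -58]
add  -> [-74]
-3   -> [-74, -3]
add  -> [-77]
pop  -> []
-1   -> [-1]
9    -> [-1, 9]
dup  -> [-1, 9, 9]
add  -> [-1, 18]
exch -> [18, -1]
mul  -> [-18]
dup  -> [-18, -18]
dup  -> [-18, -18, -18]
idiv -> [-18, 1]
neg  -> [-18, -1]
exch -> [-1, -18]
pop  -> [-1]
-5   -> [-1, -5]
add  -> [-6]
-3   -> [-6, -3]
add  -> [-9]
0    -> [-9, 0]

2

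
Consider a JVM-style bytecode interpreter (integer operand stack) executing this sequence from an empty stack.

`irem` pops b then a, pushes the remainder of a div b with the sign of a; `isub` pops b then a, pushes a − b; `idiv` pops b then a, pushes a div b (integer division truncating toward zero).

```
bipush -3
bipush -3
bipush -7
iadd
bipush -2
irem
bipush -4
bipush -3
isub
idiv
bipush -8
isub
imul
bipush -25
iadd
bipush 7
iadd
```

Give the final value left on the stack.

-42

bipush -3  → -3
bipush -3  → -3 -3
bipush -7  → -3 -3 -7
iadd       → -3 -10
bipush -2  → -3 -10 -2
irem       → -3 0
bipush -4  → -3 0 -4
bipush -3  → -3 0 -4 -3
isub       → -3 0 -1
idiv       → -3 0
bipush -8  → -3 0 -8
isub       → -3 8
imul       → -24
bipush -25 → -24 -25
iadd       → -49
bipush 7   → -49 7
iadd       → -42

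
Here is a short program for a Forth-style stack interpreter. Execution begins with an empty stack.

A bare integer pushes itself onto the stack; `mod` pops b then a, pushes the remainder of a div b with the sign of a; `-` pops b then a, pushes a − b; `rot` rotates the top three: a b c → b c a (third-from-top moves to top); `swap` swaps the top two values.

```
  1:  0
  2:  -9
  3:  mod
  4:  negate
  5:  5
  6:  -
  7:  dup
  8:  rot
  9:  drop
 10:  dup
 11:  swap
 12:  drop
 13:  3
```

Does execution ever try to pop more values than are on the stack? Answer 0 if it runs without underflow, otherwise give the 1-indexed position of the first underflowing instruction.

0      : [0]
-9     : [0, -9]
mod    : [0]
negate : [0]
5      : [0, 5]
-      : [-5]
dup    : [-5, -5]
rot  — needs 3 operands, stack has 2 → underflow

8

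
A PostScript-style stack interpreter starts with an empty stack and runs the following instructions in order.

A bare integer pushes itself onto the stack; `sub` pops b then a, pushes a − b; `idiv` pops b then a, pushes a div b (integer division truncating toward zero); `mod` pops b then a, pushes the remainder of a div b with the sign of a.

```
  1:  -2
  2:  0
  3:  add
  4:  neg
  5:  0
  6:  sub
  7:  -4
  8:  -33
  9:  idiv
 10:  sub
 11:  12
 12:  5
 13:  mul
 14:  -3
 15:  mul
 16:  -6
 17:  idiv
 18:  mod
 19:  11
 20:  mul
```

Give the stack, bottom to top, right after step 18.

[2]

-2   -> -2
0    -> -2 0
add  -> -2
neg  -> 2
0    -> 2 0
sub  -> 2
-4   -> 2 -4
-33  -> 2 -4 -33
idiv -> 2 0
sub  -> 2
12   -> 2 12
5    -> 2 12 5
mul  -> 2 60
-3   -> 2 60 -3
mul  -> 2 -180
-6   -> 2 -180 -6
idiv -> 2 30
mod  -> 2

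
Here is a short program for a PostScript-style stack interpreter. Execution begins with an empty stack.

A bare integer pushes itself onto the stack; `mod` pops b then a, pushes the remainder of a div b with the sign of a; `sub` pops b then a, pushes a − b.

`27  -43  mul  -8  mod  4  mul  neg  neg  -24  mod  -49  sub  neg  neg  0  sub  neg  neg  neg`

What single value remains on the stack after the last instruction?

27  → 27
-43 → 27 -43
mul → -1161
-8  → -1161 -8
mod → -1
4   → -1 4
mul → -4
neg → 4
neg → -4
-24 → -4 -24
mod → -4
-49 → -4 -49
sub → 45
neg → -45
neg → 45
0   → 45 0
sub → 45
neg → -45
neg → 45
neg → -45

-45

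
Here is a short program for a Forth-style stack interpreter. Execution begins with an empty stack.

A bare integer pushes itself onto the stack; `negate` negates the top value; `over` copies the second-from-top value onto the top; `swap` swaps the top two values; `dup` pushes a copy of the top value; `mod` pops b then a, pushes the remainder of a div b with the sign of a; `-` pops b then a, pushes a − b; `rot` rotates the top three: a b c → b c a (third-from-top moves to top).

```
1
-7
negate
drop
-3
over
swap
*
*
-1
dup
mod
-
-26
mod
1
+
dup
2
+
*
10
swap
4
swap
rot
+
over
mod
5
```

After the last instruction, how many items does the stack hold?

1       [1]
-7      [1, -7]
negate  [1, 7]
drop    [1]
-3      [1, -3]
over    [1, -3, 1]
swap    [1, 1, -3]
*       [1, -3]
*       [-3]
-1      [-3, -1]
dup     [-3, -1, -1]
mod     [-3, 0]
-       [-3]
-26     [-3, -26]
mod     [-3]
1       [-3, 1]
+       [-2]
dup     [-2, -2]
2       [-2, -2, 2]
+       [-2, 0]
*       [0]
10      [0, 10]
swap    [10, 0]
4       [10, 0, 4]
swap    [10, 4, 0]
rot     [4, 0, 10]
+       [4, 10]
over    [4, 10, 4]
mod     [4, 2]
5       [4, 2, 5]

3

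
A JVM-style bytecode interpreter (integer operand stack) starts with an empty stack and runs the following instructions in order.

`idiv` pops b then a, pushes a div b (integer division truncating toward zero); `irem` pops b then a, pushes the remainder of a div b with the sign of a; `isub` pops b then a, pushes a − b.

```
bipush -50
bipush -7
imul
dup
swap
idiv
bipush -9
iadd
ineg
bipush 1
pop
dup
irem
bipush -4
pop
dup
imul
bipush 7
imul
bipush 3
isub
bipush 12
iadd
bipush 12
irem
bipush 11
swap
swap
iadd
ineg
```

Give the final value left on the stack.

bipush -50  [-50]
bipush -7   [-50, -7]
imul        [350]
dup         [350, 350]
swap        [350, 350]
idiv        [1]
bipush -9   [1, -9]
iadd        [-8]
ineg        [8]
bipush 1    [8, 1]
pop         [8]
dup         [8, 8]
irem        [0]
bipush -4   [0, -4]
pop         [0]
dup         [0, 0]
imul        [0]
bipush 7    [0, 7]
imul        [0]
bipush 3    [0, 3]
isub        [-3]
bipush 12   [-3, 12]
iadd        [9]
bipush 12   [9, 12]
irem        [9]
bipush 11   [9, 11]
swap        [11, 9]
swap        [9, 11]
iadd        [20]
ineg        [-20]

-20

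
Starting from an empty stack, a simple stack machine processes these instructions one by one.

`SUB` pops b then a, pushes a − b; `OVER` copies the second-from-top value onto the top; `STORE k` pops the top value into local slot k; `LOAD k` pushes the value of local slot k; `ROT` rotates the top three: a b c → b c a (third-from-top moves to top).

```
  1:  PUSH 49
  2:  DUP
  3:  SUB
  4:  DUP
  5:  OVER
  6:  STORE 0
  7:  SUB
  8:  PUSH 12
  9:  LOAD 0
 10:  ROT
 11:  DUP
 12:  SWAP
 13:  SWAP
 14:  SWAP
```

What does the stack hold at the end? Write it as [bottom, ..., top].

[12, 0, 0, 0]

PUSH 49 : 49
DUP     : 49 49
SUB     : 0
DUP     : 0 0
OVER    : 0 0 0
STORE 0 : 0 0
SUB     : 0
PUSH 12 : 0 12
LOAD 0  : 0 12 0
ROT     : 12 0 0
DUP     : 12 0 0 0
SWAP    : 12 0 0 0
SWAP    : 12 0 0 0
SWAP    : 12 0 0 0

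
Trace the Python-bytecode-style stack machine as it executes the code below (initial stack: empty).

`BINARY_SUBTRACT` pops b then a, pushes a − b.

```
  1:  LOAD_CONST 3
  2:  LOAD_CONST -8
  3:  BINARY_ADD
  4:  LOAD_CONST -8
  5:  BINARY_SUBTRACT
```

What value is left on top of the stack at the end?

3

LOAD_CONST 3    → [3]
LOAD_CONST -8   → [3, -8]
BINARY_ADD      → [-5]
LOAD_CONST -8   → [-5, -8]
BINARY_SUBTRACT → [3]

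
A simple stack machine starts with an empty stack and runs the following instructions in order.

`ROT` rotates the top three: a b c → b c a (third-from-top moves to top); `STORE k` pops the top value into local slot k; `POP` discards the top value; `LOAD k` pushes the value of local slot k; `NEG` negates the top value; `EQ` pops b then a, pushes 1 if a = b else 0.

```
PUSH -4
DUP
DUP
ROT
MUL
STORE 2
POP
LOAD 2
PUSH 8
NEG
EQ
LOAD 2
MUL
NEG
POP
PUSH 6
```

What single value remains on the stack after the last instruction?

PUSH -4 : -4
DUP     : -4 -4
DUP     : -4 -4 -4
ROT     : -4 -4 -4
MUL     : -4 16
STORE 2 : -4
POP     : (empty)
LOAD 2  : 16
PUSH 8  : 16 8
NEG     : 16 -8
EQ      : 0
LOAD 2  : 0 16
MUL     : 0
NEG     : 0
POP     : (empty)
PUSH 6  : 6

6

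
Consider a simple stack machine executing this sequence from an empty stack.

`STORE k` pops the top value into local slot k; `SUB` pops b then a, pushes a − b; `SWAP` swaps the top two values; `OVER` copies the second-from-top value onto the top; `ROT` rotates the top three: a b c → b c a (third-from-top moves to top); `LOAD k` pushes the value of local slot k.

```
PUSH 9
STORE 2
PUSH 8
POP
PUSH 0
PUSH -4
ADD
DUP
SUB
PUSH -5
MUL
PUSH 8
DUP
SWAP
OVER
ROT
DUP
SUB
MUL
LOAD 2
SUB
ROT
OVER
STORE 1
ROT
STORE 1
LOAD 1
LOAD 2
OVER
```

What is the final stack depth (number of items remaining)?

5

PUSH 9   [9]
STORE 2  []
PUSH 8   [8]
POP      []
PUSH 0   [0]
PUSH -4  [0, -4]
ADD      [-4]
DUP      [-4, -4]
SUB      [0]
PUSH -5  [0, -5]
MUL      [0]
PUSH 8   [0, 8]
DUP      [0, 8, 8]
SWAP     [0, 8, 8]
OVER     [0, 8, 8, 8]
ROT      [0, 8, 8, 8]
DUP      [0, 8, 8, 8, 8]
SUB      [0, 8, 8, 0]
MUL      [0, 8, 0]
LOAD 2   [0, 8, 0, 9]
SUB      [0, 8, -9]
ROT      [8, -9, 0]
OVER     [8, -9, 0, -9]
STORE 1  [8, -9, 0]
ROT      [-9, 0, 8]
STORE 1  [-9, 0]
LOAD 1   [-9, 0, 8]
LOAD 2   [-9, 0, 8, 9]
OVER     [-9, 0, 8, 9, 8]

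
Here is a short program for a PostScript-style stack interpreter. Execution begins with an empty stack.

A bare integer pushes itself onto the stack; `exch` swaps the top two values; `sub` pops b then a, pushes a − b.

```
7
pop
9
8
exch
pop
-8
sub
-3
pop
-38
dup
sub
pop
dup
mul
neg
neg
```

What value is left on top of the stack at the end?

256

7     [7]
pop   []
9     [9]
8     [9, 8]
exch  [8, 9]
pop   [8]
-8    [8, -8]
sub   [16]
-3    [16, -3]
pop   [16]
-38   [16, -38]
dup   [16, -38, -38]
sub   [16, 0]
pop   [16]
dup   [16, 16]
mul   [256]
neg   [-256]
neg   [256]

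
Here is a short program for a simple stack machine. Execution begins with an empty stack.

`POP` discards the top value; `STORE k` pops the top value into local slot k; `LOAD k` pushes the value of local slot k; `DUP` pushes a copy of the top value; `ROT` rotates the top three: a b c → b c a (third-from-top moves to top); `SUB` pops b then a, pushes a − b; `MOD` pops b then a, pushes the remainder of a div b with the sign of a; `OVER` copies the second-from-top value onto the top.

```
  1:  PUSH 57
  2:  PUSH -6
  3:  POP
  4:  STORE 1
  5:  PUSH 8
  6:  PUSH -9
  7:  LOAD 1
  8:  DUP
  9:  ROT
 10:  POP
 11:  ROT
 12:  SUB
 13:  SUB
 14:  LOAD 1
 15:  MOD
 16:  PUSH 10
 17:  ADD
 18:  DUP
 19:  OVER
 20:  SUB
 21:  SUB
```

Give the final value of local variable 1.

57

PUSH 57 : [57]
PUSH -6 : [57, -6]
POP     : [57]
STORE 1 : []
PUSH 8  : [8]
PUSH -9 : [8, -9]
LOAD 1  : [8, -9, 57]
DUP     : [8, -9, 57, 57]
ROT     : [8, 57, 57, -9]
POP     : [8, 57, 57]
ROT     : [57, 57, 8]
SUB     : [57, 49]
SUB     : [8]
LOAD 1  : [8, 57]
MOD     : [8]
PUSH 10 : [8, 10]
ADD     : [18]
DUP     : [18, 18]
OVER    : [18, 18, 18]
SUB     : [18, 0]
SUB     : [18]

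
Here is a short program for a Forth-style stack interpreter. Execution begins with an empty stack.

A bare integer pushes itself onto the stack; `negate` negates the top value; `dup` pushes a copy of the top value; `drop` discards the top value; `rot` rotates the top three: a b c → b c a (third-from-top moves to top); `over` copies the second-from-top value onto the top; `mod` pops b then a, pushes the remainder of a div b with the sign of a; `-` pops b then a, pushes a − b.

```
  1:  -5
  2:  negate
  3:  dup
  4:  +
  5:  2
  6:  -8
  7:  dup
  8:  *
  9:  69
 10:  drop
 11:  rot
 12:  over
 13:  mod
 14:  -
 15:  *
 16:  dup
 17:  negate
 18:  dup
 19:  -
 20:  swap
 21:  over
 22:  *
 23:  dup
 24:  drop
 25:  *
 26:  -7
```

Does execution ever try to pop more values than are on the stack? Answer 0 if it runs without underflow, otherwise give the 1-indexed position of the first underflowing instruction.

0

-5     : -5
negate : 5
dup    : 5 5
+      : 10
2      : 10 2
-8     : 10 2 -8
dup    : 10 2 -8 -8
*      : 10 2 64
69     : 10 2 64 69
drop   : 10 2 64
rot    : 2 64 10
over   : 2 64 10 64
mod    : 2 64 10
-      : 2 54
*      : 108
dup    : 108 108
negate : 108 -108
dup    : 108 -108 -108
-      : 108 0
swap   : 0 108
over   : 0 108 0
*      : 0 0
dup    : 0 0 0
drop   : 0 0
*      : 0
-7     : 0 -7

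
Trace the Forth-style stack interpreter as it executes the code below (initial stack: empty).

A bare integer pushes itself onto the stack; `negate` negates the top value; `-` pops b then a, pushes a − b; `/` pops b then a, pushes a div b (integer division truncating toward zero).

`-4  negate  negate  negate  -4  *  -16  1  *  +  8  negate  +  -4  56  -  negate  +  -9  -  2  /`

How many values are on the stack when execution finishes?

-4     → -4
negate → 4
negate → -4
negate → 4
-4     → 4 -4
*      → -16
-16    → -16 -16
1      → -16 -16 1
*      → -16 -16
+      → -32
8      → -32 8
negate → -32 -8
+      → -40
-4     → -40 -4
56     → -40 -4 56
-      → -40 -60
negate → -40 60
+      → 20
-9     → 20 -9
-      → 29
2      → 29 2
/      → 14

1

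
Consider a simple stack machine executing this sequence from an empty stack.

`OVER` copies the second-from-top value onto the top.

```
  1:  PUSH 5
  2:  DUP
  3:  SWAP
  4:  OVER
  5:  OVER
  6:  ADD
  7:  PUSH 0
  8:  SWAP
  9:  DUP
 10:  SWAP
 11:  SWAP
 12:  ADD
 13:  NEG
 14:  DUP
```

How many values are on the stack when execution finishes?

PUSH 5 → 5
DUP    → 5 5
SWAP   → 5 5
OVER   → 5 5 5
OVER   → 5 5 5 5
ADD    → 5 5 10
PUSH 0 → 5 5 10 0
SWAP   → 5 5 0 10
DUP    → 5 5 0 10 10
SWAP   → 5 5 0 10 10
SWAP   → 5 5 0 10 10
ADD    → 5 5 0 20
NEG    → 5 5 0 -20
DUP    → 5 5 0 -20 -20

5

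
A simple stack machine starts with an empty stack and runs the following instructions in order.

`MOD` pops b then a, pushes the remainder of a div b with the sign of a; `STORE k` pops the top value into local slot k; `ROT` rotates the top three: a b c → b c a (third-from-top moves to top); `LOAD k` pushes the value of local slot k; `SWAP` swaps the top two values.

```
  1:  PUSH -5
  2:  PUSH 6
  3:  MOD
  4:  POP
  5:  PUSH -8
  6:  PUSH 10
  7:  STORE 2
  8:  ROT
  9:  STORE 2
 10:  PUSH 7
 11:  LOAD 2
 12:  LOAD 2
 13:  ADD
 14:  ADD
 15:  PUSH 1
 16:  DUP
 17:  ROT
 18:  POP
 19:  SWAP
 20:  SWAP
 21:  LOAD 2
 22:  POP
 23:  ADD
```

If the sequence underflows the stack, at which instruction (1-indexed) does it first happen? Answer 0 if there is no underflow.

PUSH -5 : -5
PUSH 6  : -5 6
MOD     : -5
POP     : (empty)
PUSH -8 : -8
PUSH 10 : -8 10
STORE 2 : -8
ROT  — needs 3 operands, stack has 1 → underflow

8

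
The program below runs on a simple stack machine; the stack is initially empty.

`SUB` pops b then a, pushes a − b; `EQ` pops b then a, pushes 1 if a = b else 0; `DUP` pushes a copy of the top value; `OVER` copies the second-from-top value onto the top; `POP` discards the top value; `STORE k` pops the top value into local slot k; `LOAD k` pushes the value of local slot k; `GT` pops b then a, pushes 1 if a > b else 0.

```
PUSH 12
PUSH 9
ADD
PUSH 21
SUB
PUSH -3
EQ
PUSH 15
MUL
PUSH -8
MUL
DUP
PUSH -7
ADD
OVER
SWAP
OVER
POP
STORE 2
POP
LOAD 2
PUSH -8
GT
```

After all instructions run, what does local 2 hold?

-7

PUSH 12 → 12
PUSH 9  → 12 9
ADD     → 21
PUSH 21 → 21 21
SUB     → 0
PUSH -3 → 0 -3
EQ      → 0
PUSH 15 → 0 15
MUL     → 0
PUSH -8 → 0 -8
MUL     → 0
DUP     → 0 0
PUSH -7 → 0 0 -7
ADD     → 0 -7
OVER    → 0 -7 0
SWAP    → 0 0 -7
OVER    → 0 0 -7 0
POP     → 0 0 -7
STORE 2 → 0 0
POP     → 0
LOAD 2  → 0 -7
PUSH -8 → 0 -7 -8
GT      → 0 1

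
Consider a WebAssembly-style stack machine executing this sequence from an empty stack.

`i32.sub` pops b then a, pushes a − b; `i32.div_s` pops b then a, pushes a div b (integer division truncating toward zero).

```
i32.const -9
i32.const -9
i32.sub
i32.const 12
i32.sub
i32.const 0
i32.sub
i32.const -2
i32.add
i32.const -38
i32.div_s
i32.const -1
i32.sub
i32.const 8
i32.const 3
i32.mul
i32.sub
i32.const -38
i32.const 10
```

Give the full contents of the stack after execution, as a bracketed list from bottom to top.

i32.const -9   -9
i32.const -9   -9 -9
i32.sub        0
i32.const 12   0 12
i32.sub        -12
i32.const 0    -12 0
i32.sub        -12
i32.const -2   -12 -2
i32.add        -14
i32.const -38  -14 -38
i32.div_s      0
i32.const -1   0 -1
i32.sub        1
i32.const 8    1 8
i32.const 3    1 8 3
i32.mul        1 24
i32.sub        -23
i32.const -38  -23 -38
i32.const 10   -23 -38 10

[-23, -38, 10]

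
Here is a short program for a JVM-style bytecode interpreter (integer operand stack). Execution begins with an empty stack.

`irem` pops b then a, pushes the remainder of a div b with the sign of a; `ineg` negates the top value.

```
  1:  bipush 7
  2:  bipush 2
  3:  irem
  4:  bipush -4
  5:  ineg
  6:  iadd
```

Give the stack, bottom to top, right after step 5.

bipush 7   7
bipush 2   7 2
irem       1
bipush -4  1 -4
ineg       1 4

[1, 4]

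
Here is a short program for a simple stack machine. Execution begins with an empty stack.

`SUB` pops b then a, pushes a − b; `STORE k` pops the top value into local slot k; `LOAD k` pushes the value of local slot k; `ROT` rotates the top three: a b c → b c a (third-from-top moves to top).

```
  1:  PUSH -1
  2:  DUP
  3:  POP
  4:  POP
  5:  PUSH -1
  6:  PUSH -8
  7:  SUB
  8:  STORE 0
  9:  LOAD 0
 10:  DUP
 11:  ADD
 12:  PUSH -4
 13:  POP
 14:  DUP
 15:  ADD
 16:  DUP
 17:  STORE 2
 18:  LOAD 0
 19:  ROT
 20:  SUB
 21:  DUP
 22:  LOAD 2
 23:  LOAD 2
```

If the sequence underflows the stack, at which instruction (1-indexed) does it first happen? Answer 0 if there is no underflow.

19

PUSH -1 : -1
DUP     : -1 -1
POP     : -1
POP     : (empty)
PUSH -1 : -1
PUSH -8 : -1 -8
SUB     : 7
STORE 0 : (empty)
LOAD 0  : 7
DUP     : 7 7
ADD     : 14
PUSH -4 : 14 -4
POP     : 14
DUP     : 14 14
ADD     : 28
DUP     : 28 28
STORE 2 : 28
LOAD 0  : 28 7
ROT  — needs 3 operands, stack has 2 → underflow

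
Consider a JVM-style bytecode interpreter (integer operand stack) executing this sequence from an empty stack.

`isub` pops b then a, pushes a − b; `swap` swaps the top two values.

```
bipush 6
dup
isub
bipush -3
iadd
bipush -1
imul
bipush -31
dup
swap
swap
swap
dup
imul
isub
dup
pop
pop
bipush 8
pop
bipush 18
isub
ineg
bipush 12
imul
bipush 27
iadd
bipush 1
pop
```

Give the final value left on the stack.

bipush 6    [6]
dup         [6, 6]
isub        [0]
bipush -3   [0, -3]
iadd        [-3]
bipush -1   [-3, -1]
imul        [3]
bipush -31  [3, -31]
dup         [3, -31, -31]
swap        [3, -31, -31]
swap        [3, -31, -31]
swap        [3, -31, -31]
dup         [3, -31, -31, -31]
imul        [3, -31, 961]
isub        [3, -992]
dup         [3, -992, -992]
pop         [3, -992]
pop         [3]
bipush 8    [3, 8]
pop         [3]
bipush 18   [3, 18]
isub        [-15]
ineg        [15]
bipush 12   [15, 12]
imul        [180]
bipush 27   [180, 27]
iadd        [207]
bipush 1    [207, 1]
pop         [207]

207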